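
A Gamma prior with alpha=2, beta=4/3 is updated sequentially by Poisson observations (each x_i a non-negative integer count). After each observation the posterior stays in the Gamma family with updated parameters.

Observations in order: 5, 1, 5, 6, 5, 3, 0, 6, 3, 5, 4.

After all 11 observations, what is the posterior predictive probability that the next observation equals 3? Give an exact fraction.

obs 1: x=5 → posterior Gamma(7, 7/3)
obs 2: x=1 → posterior Gamma(8, 10/3)
obs 3: x=5 → posterior Gamma(13, 13/3)
obs 4: x=6 → posterior Gamma(19, 16/3)
obs 5: x=5 → posterior Gamma(24, 19/3)
obs 6: x=3 → posterior Gamma(27, 22/3)
obs 7: x=0 → posterior Gamma(27, 25/3)
obs 8: x=6 → posterior Gamma(33, 28/3)
obs 9: x=3 → posterior Gamma(36, 31/3)
obs 10: x=5 → posterior Gamma(41, 34/3)
obs 11: x=4 → posterior Gamma(45, 37/3)

3246297339608718128621622035345017646083162771483913772396440299322101546077/15845632502852867518708790067200000000000000000000000000000000000000000000000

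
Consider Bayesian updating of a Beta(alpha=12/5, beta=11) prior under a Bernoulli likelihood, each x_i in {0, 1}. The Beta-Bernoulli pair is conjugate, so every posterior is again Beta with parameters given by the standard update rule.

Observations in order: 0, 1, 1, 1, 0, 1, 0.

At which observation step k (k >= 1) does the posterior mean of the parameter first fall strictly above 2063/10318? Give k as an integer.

k = 2

obs 1: x=0 → posterior Beta(12/5, 12)
obs 2: x=1 → posterior Beta(17/5, 12)
obs 3: x=1 → posterior Beta(22/5, 12)
obs 4: x=1 → posterior Beta(27/5, 12)
obs 5: x=0 → posterior Beta(27/5, 13)
obs 6: x=1 → posterior Beta(32/5, 13)
obs 7: x=0 → posterior Beta(32/5, 14)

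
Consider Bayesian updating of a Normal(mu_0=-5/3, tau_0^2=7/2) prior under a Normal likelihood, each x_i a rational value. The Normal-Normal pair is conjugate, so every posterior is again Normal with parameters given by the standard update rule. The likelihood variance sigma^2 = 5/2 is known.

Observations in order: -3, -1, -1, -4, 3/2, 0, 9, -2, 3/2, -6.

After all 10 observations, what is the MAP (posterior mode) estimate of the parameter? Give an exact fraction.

obs 1: x=-3 → posterior Normal(-22/9, 35/24)
obs 2: x=-1 → posterior Normal(-109/57, 35/38)
obs 3: x=-1 → posterior Normal(-5/3, 35/52)
obs 4: x=-4 → posterior Normal(-214/99, 35/66)
obs 5: x=3/2 → posterior Normal(-73/48, 7/16)
obs 6: x=0 → posterior Normal(-365/282, 35/94)
obs 7: x=9 → posterior Normal(13/324, 35/108)
obs 8: x=-2 → posterior Normal(-71/366, 35/122)
obs 9: x=3/2 → posterior Normal(-1/51, 35/136)
obs 10: x=-6 → posterior Normal(-26/45, 7/30)

-26/45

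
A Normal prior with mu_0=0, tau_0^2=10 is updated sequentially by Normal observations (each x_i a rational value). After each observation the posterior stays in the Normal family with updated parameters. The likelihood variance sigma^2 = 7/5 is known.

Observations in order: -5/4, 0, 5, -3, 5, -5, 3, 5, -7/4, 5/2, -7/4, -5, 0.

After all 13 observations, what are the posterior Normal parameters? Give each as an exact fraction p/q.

mu_0=275/1314, tau_0^2=70/657

obs 1: x=-5/4 → posterior Normal(-125/114, 70/57)
obs 2: x=0 → posterior Normal(-125/214, 70/107)
obs 3: x=5 → posterior Normal(375/314, 70/157)
obs 4: x=-3 → posterior Normal(25/138, 70/207)
obs 5: x=5 → posterior Normal(575/514, 70/257)
obs 6: x=-5 → posterior Normal(75/614, 70/307)
obs 7: x=3 → posterior Normal(125/238, 10/51)
obs 8: x=5 → posterior Normal(875/814, 70/407)
obs 9: x=-7/4 → posterior Normal(350/457, 70/457)
obs 10: x=5/2 → posterior Normal(475/507, 70/507)
obs 11: x=-7/4 → posterior Normal(775/1114, 70/557)
obs 12: x=-5 → posterior Normal(275/1214, 70/607)
obs 13: x=0 → posterior Normal(275/1314, 70/657)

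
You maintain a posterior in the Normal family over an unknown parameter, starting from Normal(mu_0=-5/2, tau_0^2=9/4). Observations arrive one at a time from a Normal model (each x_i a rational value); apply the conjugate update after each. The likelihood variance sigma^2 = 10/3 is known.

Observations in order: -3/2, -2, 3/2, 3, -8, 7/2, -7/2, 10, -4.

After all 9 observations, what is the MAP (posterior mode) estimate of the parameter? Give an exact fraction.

-127/283

obs 1: x=-3/2 → posterior Normal(-281/134, 90/67)
obs 2: x=-2 → posterior Normal(-389/188, 45/47)
obs 3: x=3/2 → posterior Normal(-14/11, 90/121)
obs 4: x=3 → posterior Normal(-73/148, 45/74)
obs 5: x=-8 → posterior Normal(-289/175, 18/35)
obs 6: x=7/2 → posterior Normal(-389/404, 45/101)
obs 7: x=-7/2 → posterior Normal(-289/229, 90/229)
obs 8: x=10 → posterior Normal(-19/256, 45/128)
obs 9: x=-4 → posterior Normal(-127/283, 90/283)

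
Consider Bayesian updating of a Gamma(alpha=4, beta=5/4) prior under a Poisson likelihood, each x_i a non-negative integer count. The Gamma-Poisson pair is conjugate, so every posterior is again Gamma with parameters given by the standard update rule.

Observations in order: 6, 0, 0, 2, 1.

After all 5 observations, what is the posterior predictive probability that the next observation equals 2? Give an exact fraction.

obs 1: x=6 → posterior Gamma(10, 9/4)
obs 2: x=0 → posterior Gamma(10, 13/4)
obs 3: x=0 → posterior Gamma(10, 17/4)
obs 4: x=2 → posterior Gamma(12, 21/4)
obs 5: x=1 → posterior Gamma(13, 25/4)

2169609069824218750000/8629188747598184440949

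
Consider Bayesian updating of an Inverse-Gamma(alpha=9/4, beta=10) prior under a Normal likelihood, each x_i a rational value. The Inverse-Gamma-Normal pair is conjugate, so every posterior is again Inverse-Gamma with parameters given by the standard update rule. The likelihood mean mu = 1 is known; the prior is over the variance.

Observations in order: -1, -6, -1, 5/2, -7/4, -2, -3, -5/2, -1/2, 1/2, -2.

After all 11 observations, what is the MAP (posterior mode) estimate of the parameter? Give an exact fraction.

2169/280

obs 1: x=-1 → posterior Inverse-Gamma(11/4, 12)
obs 2: x=-6 → posterior Inverse-Gamma(13/4, 73/2)
obs 3: x=-1 → posterior Inverse-Gamma(15/4, 77/2)
obs 4: x=5/2 → posterior Inverse-Gamma(17/4, 317/8)
obs 5: x=-7/4 → posterior Inverse-Gamma(19/4, 1389/32)
obs 6: x=-2 → posterior Inverse-Gamma(21/4, 1533/32)
obs 7: x=-3 → posterior Inverse-Gamma(23/4, 1789/32)
obs 8: x=-5/2 → posterior Inverse-Gamma(25/4, 1985/32)
obs 9: x=-1/2 → posterior Inverse-Gamma(27/4, 2021/32)
obs 10: x=1/2 → posterior Inverse-Gamma(29/4, 2025/32)
obs 11: x=-2 → posterior Inverse-Gamma(31/4, 2169/32)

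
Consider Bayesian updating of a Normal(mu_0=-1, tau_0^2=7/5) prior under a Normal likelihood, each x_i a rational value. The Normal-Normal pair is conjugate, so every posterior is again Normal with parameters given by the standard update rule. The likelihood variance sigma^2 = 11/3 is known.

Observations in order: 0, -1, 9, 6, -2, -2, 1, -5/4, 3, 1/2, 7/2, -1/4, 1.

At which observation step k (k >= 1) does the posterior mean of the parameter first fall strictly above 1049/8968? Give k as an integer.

k = 3

obs 1: x=0 → posterior Normal(-55/76, 77/76)
obs 2: x=-1 → posterior Normal(-76/97, 77/97)
obs 3: x=9 → posterior Normal(113/118, 77/118)
obs 4: x=6 → posterior Normal(239/139, 77/139)
obs 5: x=-2 → posterior Normal(197/160, 77/160)
obs 6: x=-2 → posterior Normal(155/181, 77/181)
obs 7: x=1 → posterior Normal(88/101, 77/202)
obs 8: x=-5/4 → posterior Normal(599/892, 77/223)
obs 9: x=3 → posterior Normal(851/976, 77/244)
obs 10: x=1/2 → posterior Normal(893/1060, 77/265)
obs 11: x=7/2 → posterior Normal(1187/1144, 7/26)
obs 12: x=-1/4 → posterior Normal(583/614, 77/307)
obs 13: x=1 → posterior Normal(625/656, 77/328)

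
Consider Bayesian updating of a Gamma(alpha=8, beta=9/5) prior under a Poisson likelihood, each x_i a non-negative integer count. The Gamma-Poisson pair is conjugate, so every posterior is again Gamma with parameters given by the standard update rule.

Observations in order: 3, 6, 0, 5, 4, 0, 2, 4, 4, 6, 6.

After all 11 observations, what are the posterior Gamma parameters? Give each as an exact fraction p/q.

obs 1: x=3 → posterior Gamma(11, 14/5)
obs 2: x=6 → posterior Gamma(17, 19/5)
obs 3: x=0 → posterior Gamma(17, 24/5)
obs 4: x=5 → posterior Gamma(22, 29/5)
obs 5: x=4 → posterior Gamma(26, 34/5)
obs 6: x=0 → posterior Gamma(26, 39/5)
obs 7: x=2 → posterior Gamma(28, 44/5)
obs 8: x=4 → posterior Gamma(32, 49/5)
obs 9: x=4 → posterior Gamma(36, 54/5)
obs 10: x=6 → posterior Gamma(42, 59/5)
obs 11: x=6 → posterior Gamma(48, 64/5)

alpha=48, beta=64/5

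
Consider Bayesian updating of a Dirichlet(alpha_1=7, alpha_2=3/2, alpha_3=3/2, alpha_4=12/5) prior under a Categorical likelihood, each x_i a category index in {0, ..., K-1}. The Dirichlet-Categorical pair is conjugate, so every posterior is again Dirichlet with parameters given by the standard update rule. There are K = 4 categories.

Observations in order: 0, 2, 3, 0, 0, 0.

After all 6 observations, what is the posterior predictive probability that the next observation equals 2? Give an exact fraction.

25/184

obs 1: x=0 → posterior Dirichlet(8, 3/2, 3/2, 12/5)
obs 2: x=2 → posterior Dirichlet(8, 3/2, 5/2, 12/5)
obs 3: x=3 → posterior Dirichlet(8, 3/2, 5/2, 17/5)
obs 4: x=0 → posterior Dirichlet(9, 3/2, 5/2, 17/5)
obs 5: x=0 → posterior Dirichlet(10, 3/2, 5/2, 17/5)
obs 6: x=0 → posterior Dirichlet(11, 3/2, 5/2, 17/5)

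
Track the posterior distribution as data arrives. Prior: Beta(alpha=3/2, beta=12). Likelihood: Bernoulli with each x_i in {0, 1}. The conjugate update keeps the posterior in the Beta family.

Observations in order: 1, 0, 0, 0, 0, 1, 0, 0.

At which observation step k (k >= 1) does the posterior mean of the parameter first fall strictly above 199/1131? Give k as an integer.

k = 6

obs 1: x=1 → posterior Beta(5/2, 12)
obs 2: x=0 → posterior Beta(5/2, 13)
obs 3: x=0 → posterior Beta(5/2, 14)
obs 4: x=0 → posterior Beta(5/2, 15)
obs 5: x=0 → posterior Beta(5/2, 16)
obs 6: x=1 → posterior Beta(7/2, 16)
obs 7: x=0 → posterior Beta(7/2, 17)
obs 8: x=0 → posterior Beta(7/2, 18)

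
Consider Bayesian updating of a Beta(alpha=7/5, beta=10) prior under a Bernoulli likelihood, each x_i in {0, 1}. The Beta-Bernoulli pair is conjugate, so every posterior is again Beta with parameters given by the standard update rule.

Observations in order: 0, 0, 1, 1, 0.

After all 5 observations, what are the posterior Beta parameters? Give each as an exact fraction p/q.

alpha=17/5, beta=13

obs 1: x=0 → posterior Beta(7/5, 11)
obs 2: x=0 → posterior Beta(7/5, 12)
obs 3: x=1 → posterior Beta(12/5, 12)
obs 4: x=1 → posterior Beta(17/5, 12)
obs 5: x=0 → posterior Beta(17/5, 13)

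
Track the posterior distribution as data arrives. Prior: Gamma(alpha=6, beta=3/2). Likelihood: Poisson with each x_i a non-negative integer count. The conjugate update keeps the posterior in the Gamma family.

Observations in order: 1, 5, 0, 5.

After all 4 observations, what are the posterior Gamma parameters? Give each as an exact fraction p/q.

alpha=17, beta=11/2

obs 1: x=1 → posterior Gamma(7, 5/2)
obs 2: x=5 → posterior Gamma(12, 7/2)
obs 3: x=0 → posterior Gamma(12, 9/2)
obs 4: x=5 → posterior Gamma(17, 11/2)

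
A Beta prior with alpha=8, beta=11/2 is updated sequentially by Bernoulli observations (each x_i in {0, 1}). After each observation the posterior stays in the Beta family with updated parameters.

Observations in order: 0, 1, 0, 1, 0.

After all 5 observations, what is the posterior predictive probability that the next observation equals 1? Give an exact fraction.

obs 1: x=0 → posterior Beta(8, 13/2)
obs 2: x=1 → posterior Beta(9, 13/2)
obs 3: x=0 → posterior Beta(9, 15/2)
obs 4: x=1 → posterior Beta(10, 15/2)
obs 5: x=0 → posterior Beta(10, 17/2)

20/37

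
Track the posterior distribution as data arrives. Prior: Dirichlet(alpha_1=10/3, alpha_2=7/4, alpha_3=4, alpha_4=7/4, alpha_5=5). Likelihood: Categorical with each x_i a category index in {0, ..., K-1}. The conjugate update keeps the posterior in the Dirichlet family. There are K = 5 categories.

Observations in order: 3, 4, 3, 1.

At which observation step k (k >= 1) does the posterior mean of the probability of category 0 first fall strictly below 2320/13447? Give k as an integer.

k = 4

obs 1: x=3 → posterior Dirichlet(10/3, 7/4, 4, 11/4, 5)
obs 2: x=4 → posterior Dirichlet(10/3, 7/4, 4, 11/4, 6)
obs 3: x=3 → posterior Dirichlet(10/3, 7/4, 4, 15/4, 6)
obs 4: x=1 → posterior Dirichlet(10/3, 11/4, 4, 15/4, 6)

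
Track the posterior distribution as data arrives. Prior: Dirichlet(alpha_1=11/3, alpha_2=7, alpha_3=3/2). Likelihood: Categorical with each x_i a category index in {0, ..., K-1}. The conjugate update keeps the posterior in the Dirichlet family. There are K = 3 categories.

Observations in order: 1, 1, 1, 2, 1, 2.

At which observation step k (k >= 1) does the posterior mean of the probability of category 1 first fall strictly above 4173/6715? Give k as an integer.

obs 1: x=1 → posterior Dirichlet(11/3, 8, 3/2)
obs 2: x=1 → posterior Dirichlet(11/3, 9, 3/2)
obs 3: x=1 → posterior Dirichlet(11/3, 10, 3/2)
obs 4: x=2 → posterior Dirichlet(11/3, 10, 5/2)
obs 5: x=1 → posterior Dirichlet(11/3, 11, 5/2)
obs 6: x=2 → posterior Dirichlet(11/3, 11, 7/2)

k = 2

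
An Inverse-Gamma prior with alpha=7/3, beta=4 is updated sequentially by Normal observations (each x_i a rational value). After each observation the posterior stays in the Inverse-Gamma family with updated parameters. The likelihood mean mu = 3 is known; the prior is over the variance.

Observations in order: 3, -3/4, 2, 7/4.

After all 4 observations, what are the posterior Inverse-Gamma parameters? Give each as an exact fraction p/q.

obs 1: x=3 → posterior Inverse-Gamma(17/6, 4)
obs 2: x=-3/4 → posterior Inverse-Gamma(10/3, 353/32)
obs 3: x=2 → posterior Inverse-Gamma(23/6, 369/32)
obs 4: x=7/4 → posterior Inverse-Gamma(13/3, 197/16)

alpha=13/3, beta=197/16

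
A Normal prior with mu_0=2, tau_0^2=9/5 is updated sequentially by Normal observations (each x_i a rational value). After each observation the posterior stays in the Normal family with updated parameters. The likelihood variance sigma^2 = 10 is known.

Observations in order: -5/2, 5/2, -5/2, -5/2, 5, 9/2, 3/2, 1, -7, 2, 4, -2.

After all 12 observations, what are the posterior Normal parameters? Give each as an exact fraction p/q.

obs 1: x=-5/2 → posterior Normal(155/118, 90/59)
obs 2: x=5/2 → posterior Normal(25/17, 45/34)
obs 3: x=-5/2 → posterior Normal(155/154, 90/77)
obs 4: x=-5/2 → posterior Normal(55/86, 45/43)
obs 5: x=5 → posterior Normal(20/19, 18/19)
obs 6: x=9/2 → posterior Normal(281/208, 45/52)
obs 7: x=3/2 → posterior Normal(154/113, 90/113)
obs 8: x=1 → posterior Normal(163/122, 45/61)
obs 9: x=-7 → posterior Normal(100/131, 90/131)
obs 10: x=2 → posterior Normal(59/70, 9/14)
obs 11: x=4 → posterior Normal(154/149, 90/149)
obs 12: x=-2 → posterior Normal(68/79, 45/79)

mu_0=68/79, tau_0^2=45/79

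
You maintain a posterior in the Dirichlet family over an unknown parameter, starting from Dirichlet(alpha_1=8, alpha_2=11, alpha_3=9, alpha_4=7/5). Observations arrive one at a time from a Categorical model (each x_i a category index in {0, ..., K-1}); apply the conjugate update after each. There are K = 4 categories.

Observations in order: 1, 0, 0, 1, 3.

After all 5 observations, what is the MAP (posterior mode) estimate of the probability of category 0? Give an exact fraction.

obs 1: x=1 → posterior Dirichlet(8, 12, 9, 7/5)
obs 2: x=0 → posterior Dirichlet(9, 12, 9, 7/5)
obs 3: x=0 → posterior Dirichlet(10, 12, 9, 7/5)
obs 4: x=1 → posterior Dirichlet(10, 13, 9, 7/5)
obs 5: x=3 → posterior Dirichlet(10, 13, 9, 12/5)

45/152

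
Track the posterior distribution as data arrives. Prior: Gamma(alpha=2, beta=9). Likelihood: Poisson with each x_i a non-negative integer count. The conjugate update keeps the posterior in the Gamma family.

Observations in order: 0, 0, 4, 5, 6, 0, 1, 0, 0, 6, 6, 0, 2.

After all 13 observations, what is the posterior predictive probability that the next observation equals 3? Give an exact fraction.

54264695600814585447370481253653536690241798144/457587614181485537342488537004525777796719632007

obs 1: x=0 → posterior Gamma(2, 10)
obs 2: x=0 → posterior Gamma(2, 11)
obs 3: x=4 → posterior Gamma(6, 12)
obs 4: x=5 → posterior Gamma(11, 13)
obs 5: x=6 → posterior Gamma(17, 14)
obs 6: x=0 → posterior Gamma(17, 15)
obs 7: x=1 → posterior Gamma(18, 16)
obs 8: x=0 → posterior Gamma(18, 17)
obs 9: x=0 → posterior Gamma(18, 18)
obs 10: x=6 → posterior Gamma(24, 19)
obs 11: x=6 → posterior Gamma(30, 20)
obs 12: x=0 → posterior Gamma(30, 21)
obs 13: x=2 → posterior Gamma(32, 22)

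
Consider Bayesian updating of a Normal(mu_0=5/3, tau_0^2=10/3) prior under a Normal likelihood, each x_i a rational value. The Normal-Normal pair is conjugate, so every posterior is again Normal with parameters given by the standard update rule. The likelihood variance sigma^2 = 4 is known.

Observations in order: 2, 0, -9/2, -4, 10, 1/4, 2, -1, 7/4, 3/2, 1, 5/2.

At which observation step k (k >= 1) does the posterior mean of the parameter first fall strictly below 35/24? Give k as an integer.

k = 2

obs 1: x=2 → posterior Normal(20/11, 20/11)
obs 2: x=0 → posterior Normal(5/4, 5/4)
obs 3: x=-9/2 → posterior Normal(-5/42, 20/21)
obs 4: x=-4 → posterior Normal(-45/52, 10/13)
obs 5: x=10 → posterior Normal(55/62, 20/31)
obs 6: x=1/4 → posterior Normal(115/144, 5/9)
obs 7: x=2 → posterior Normal(155/164, 20/41)
obs 8: x=-1 → posterior Normal(135/184, 10/23)
obs 9: x=7/4 → posterior Normal(5/6, 20/51)
obs 10: x=3/2 → posterior Normal(25/28, 5/14)
obs 11: x=1 → posterior Normal(55/61, 20/61)
obs 12: x=5/2 → posterior Normal(45/44, 10/33)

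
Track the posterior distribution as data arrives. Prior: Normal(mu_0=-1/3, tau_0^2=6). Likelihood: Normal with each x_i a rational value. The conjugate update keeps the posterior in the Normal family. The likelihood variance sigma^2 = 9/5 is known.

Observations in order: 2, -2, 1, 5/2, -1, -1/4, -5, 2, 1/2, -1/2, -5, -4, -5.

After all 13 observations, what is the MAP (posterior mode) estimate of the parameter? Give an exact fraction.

obs 1: x=2 → posterior Normal(19/13, 18/13)
obs 2: x=-2 → posterior Normal(-1/23, 18/23)
obs 3: x=1 → posterior Normal(3/11, 6/11)
obs 4: x=5/2 → posterior Normal(34/43, 18/43)
obs 5: x=-1 → posterior Normal(24/53, 18/53)
obs 6: x=-1/4 → posterior Normal(43/126, 2/7)
obs 7: x=-5 → posterior Normal(-57/146, 18/73)
obs 8: x=2 → posterior Normal(-17/166, 18/83)
obs 9: x=1/2 → posterior Normal(-7/186, 6/31)
obs 10: x=-1/2 → posterior Normal(-17/206, 18/103)
obs 11: x=-5 → posterior Normal(-117/226, 18/113)
obs 12: x=-4 → posterior Normal(-197/246, 6/41)
obs 13: x=-5 → posterior Normal(-297/266, 18/133)

-297/266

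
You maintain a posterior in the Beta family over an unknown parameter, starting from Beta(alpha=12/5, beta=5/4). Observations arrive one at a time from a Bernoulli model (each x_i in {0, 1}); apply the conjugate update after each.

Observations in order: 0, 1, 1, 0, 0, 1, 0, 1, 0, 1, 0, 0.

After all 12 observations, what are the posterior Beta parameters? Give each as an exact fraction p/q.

obs 1: x=0 → posterior Beta(12/5, 9/4)
obs 2: x=1 → posterior Beta(17/5, 9/4)
obs 3: x=1 → posterior Beta(22/5, 9/4)
obs 4: x=0 → posterior Beta(22/5, 13/4)
obs 5: x=0 → posterior Beta(22/5, 17/4)
obs 6: x=1 → posterior Beta(27/5, 17/4)
obs 7: x=0 → posterior Beta(27/5, 21/4)
obs 8: x=1 → posterior Beta(32/5, 21/4)
obs 9: x=0 → posterior Beta(32/5, 25/4)
obs 10: x=1 → posterior Beta(37/5, 25/4)
obs 11: x=0 → posterior Beta(37/5, 29/4)
obs 12: x=0 → posterior Beta(37/5, 33/4)

alpha=37/5, beta=33/4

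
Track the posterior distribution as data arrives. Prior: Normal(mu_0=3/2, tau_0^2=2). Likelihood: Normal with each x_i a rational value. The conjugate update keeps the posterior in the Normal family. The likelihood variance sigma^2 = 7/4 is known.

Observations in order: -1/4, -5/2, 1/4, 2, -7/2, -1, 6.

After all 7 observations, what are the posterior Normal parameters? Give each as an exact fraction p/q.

obs 1: x=-1/4 → posterior Normal(17/30, 14/15)
obs 2: x=-5/2 → posterior Normal(-1/2, 14/23)
obs 3: x=1/4 → posterior Normal(-19/62, 14/31)
obs 4: x=2 → posterior Normal(1/6, 14/39)
obs 5: x=-7/2 → posterior Normal(-43/94, 14/47)
obs 6: x=-1 → posterior Normal(-59/110, 14/55)
obs 7: x=6 → posterior Normal(37/126, 2/9)

mu_0=37/126, tau_0^2=2/9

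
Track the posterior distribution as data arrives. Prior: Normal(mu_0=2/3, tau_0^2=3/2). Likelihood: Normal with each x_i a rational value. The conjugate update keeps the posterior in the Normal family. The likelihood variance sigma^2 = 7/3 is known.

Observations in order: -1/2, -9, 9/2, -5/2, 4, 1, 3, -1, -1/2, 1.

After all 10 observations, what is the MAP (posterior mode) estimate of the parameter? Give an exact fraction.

obs 1: x=-1/2 → posterior Normal(29/138, 21/23)
obs 2: x=-9 → posterior Normal(-457/192, 21/32)
obs 3: x=9/2 → posterior Normal(-107/123, 21/41)
obs 4: x=-5/2 → posterior Normal(-349/300, 21/50)
obs 5: x=4 → posterior Normal(-133/354, 21/59)
obs 6: x=1 → posterior Normal(-79/408, 21/68)
obs 7: x=3 → posterior Normal(83/462, 3/11)
obs 8: x=-1 → posterior Normal(29/516, 21/86)
obs 9: x=-1/2 → posterior Normal(1/285, 21/95)
obs 10: x=1 → posterior Normal(7/78, 21/104)

7/78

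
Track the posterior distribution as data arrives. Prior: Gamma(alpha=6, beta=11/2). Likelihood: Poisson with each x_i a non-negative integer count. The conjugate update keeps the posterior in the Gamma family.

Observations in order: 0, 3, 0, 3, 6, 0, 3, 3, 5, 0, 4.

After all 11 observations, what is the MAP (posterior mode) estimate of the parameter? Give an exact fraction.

64/33

obs 1: x=0 → posterior Gamma(6, 13/2)
obs 2: x=3 → posterior Gamma(9, 15/2)
obs 3: x=0 → posterior Gamma(9, 17/2)
obs 4: x=3 → posterior Gamma(12, 19/2)
obs 5: x=6 → posterior Gamma(18, 21/2)
obs 6: x=0 → posterior Gamma(18, 23/2)
obs 7: x=3 → posterior Gamma(21, 25/2)
obs 8: x=3 → posterior Gamma(24, 27/2)
obs 9: x=5 → posterior Gamma(29, 29/2)
obs 10: x=0 → posterior Gamma(29, 31/2)
obs 11: x=4 → posterior Gamma(33, 33/2)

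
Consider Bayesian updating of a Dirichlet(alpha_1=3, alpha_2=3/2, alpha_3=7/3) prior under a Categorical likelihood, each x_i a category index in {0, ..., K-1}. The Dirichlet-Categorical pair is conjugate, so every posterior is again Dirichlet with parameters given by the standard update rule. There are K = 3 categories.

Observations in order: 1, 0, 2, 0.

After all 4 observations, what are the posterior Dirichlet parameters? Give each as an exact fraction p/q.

obs 1: x=1 → posterior Dirichlet(3, 5/2, 7/3)
obs 2: x=0 → posterior Dirichlet(4, 5/2, 7/3)
obs 3: x=2 → posterior Dirichlet(4, 5/2, 10/3)
obs 4: x=0 → posterior Dirichlet(5, 5/2, 10/3)

alpha_1=5, alpha_2=5/2, alpha_3=10/3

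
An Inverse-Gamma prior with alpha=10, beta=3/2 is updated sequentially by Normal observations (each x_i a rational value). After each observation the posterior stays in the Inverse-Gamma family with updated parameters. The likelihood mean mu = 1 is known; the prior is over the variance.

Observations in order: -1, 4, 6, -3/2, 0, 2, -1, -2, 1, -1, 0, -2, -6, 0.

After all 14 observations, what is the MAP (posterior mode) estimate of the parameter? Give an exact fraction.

505/144

obs 1: x=-1 → posterior Inverse-Gamma(21/2, 7/2)
obs 2: x=4 → posterior Inverse-Gamma(11, 8)
obs 3: x=6 → posterior Inverse-Gamma(23/2, 41/2)
obs 4: x=-3/2 → posterior Inverse-Gamma(12, 189/8)
obs 5: x=0 → posterior Inverse-Gamma(25/2, 193/8)
obs 6: x=2 → posterior Inverse-Gamma(13, 197/8)
obs 7: x=-1 → posterior Inverse-Gamma(27/2, 213/8)
obs 8: x=-2 → posterior Inverse-Gamma(14, 249/8)
obs 9: x=1 → posterior Inverse-Gamma(29/2, 249/8)
obs 10: x=-1 → posterior Inverse-Gamma(15, 265/8)
obs 11: x=0 → posterior Inverse-Gamma(31/2, 269/8)
obs 12: x=-2 → posterior Inverse-Gamma(16, 305/8)
obs 13: x=-6 → posterior Inverse-Gamma(33/2, 501/8)
obs 14: x=0 → posterior Inverse-Gamma(17, 505/8)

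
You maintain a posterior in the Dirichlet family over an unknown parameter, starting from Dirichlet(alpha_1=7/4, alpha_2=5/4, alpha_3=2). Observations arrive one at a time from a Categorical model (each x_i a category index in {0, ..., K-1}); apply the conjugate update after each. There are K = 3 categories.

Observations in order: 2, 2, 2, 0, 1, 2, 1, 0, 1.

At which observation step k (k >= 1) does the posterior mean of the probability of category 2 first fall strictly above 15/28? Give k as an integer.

obs 1: x=2 → posterior Dirichlet(7/4, 5/4, 3)
obs 2: x=2 → posterior Dirichlet(7/4, 5/4, 4)
obs 3: x=2 → posterior Dirichlet(7/4, 5/4, 5)
obs 4: x=0 → posterior Dirichlet(11/4, 5/4, 5)
obs 5: x=1 → posterior Dirichlet(11/4, 9/4, 5)
obs 6: x=2 → posterior Dirichlet(11/4, 9/4, 6)
obs 7: x=1 → posterior Dirichlet(11/4, 13/4, 6)
obs 8: x=0 → posterior Dirichlet(15/4, 13/4, 6)
obs 9: x=1 → posterior Dirichlet(15/4, 17/4, 6)

k = 2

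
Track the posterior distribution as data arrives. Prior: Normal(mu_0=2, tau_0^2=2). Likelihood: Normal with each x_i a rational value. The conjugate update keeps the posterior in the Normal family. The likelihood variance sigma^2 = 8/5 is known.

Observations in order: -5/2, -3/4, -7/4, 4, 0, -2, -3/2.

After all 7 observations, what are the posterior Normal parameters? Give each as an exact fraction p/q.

mu_0=-29/78, tau_0^2=8/39

obs 1: x=-5/2 → posterior Normal(-1/2, 8/9)
obs 2: x=-3/4 → posterior Normal(-33/56, 4/7)
obs 3: x=-7/4 → posterior Normal(-17/19, 8/19)
obs 4: x=4 → posterior Normal(1/8, 1/3)
obs 5: x=0 → posterior Normal(3/29, 8/29)
obs 6: x=-2 → posterior Normal(-7/34, 4/17)
obs 7: x=-3/2 → posterior Normal(-29/78, 8/39)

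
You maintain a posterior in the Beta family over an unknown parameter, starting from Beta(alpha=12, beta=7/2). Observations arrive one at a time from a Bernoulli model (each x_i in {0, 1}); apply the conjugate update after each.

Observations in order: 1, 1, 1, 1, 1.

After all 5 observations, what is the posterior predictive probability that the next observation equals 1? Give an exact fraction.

34/41

obs 1: x=1 → posterior Beta(13, 7/2)
obs 2: x=1 → posterior Beta(14, 7/2)
obs 3: x=1 → posterior Beta(15, 7/2)
obs 4: x=1 → posterior Beta(16, 7/2)
obs 5: x=1 → posterior Beta(17, 7/2)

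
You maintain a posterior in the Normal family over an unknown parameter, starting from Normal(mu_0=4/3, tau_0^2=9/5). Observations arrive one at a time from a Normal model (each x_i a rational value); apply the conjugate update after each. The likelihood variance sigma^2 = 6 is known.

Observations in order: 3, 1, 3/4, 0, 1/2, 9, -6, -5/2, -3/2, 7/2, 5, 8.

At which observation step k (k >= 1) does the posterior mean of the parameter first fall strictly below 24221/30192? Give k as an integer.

k = 9

obs 1: x=3 → posterior Normal(67/39, 18/13)
obs 2: x=1 → posterior Normal(19/12, 9/8)
obs 3: x=3/4 → posterior Normal(331/228, 18/19)
obs 4: x=0 → posterior Normal(331/264, 9/11)
obs 5: x=1/2 → posterior Normal(349/300, 18/25)
obs 6: x=9 → posterior Normal(673/336, 9/14)
obs 7: x=-6 → posterior Normal(457/372, 18/31)
obs 8: x=-5/2 → posterior Normal(367/408, 9/17)
obs 9: x=-3/2 → posterior Normal(313/444, 18/37)
obs 10: x=7/2 → posterior Normal(439/480, 9/20)
obs 11: x=5 → posterior Normal(619/516, 18/43)
obs 12: x=8 → posterior Normal(907/552, 9/23)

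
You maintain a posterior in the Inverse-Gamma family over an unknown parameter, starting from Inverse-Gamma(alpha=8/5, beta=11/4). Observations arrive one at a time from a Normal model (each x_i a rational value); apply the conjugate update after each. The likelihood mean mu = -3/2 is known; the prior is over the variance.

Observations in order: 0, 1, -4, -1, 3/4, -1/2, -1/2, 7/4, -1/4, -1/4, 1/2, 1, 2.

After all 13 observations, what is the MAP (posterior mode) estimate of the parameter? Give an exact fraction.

1275/364

obs 1: x=0 → posterior Inverse-Gamma(21/10, 31/8)
obs 2: x=1 → posterior Inverse-Gamma(13/5, 7)
obs 3: x=-4 → posterior Inverse-Gamma(31/10, 81/8)
obs 4: x=-1 → posterior Inverse-Gamma(18/5, 41/4)
obs 5: x=3/4 → posterior Inverse-Gamma(41/10, 409/32)
obs 6: x=-1/2 → posterior Inverse-Gamma(23/5, 425/32)
obs 7: x=-1/2 → posterior Inverse-Gamma(51/10, 441/32)
obs 8: x=7/4 → posterior Inverse-Gamma(28/5, 305/16)
obs 9: x=-1/4 → posterior Inverse-Gamma(61/10, 635/32)
obs 10: x=-1/4 → posterior Inverse-Gamma(33/5, 165/8)
obs 11: x=1/2 → posterior Inverse-Gamma(71/10, 181/8)
obs 12: x=1 → posterior Inverse-Gamma(38/5, 103/4)
obs 13: x=2 → posterior Inverse-Gamma(81/10, 255/8)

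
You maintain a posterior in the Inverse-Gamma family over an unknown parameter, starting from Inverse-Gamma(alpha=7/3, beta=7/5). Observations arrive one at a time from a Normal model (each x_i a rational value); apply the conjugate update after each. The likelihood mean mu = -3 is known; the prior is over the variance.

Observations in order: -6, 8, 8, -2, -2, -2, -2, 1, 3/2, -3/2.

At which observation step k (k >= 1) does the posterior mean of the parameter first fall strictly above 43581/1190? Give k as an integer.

obs 1: x=-6 → posterior Inverse-Gamma(17/6, 59/10)
obs 2: x=8 → posterior Inverse-Gamma(10/3, 332/5)
obs 3: x=8 → posterior Inverse-Gamma(23/6, 1269/10)
obs 4: x=-2 → posterior Inverse-Gamma(13/3, 637/5)
obs 5: x=-2 → posterior Inverse-Gamma(29/6, 1279/10)
obs 6: x=-2 → posterior Inverse-Gamma(16/3, 642/5)
obs 7: x=-2 → posterior Inverse-Gamma(35/6, 1289/10)
obs 8: x=1 → posterior Inverse-Gamma(19/3, 1369/10)
obs 9: x=3/2 → posterior Inverse-Gamma(41/6, 5881/40)
obs 10: x=-3/2 → posterior Inverse-Gamma(22/3, 2963/20)

k = 3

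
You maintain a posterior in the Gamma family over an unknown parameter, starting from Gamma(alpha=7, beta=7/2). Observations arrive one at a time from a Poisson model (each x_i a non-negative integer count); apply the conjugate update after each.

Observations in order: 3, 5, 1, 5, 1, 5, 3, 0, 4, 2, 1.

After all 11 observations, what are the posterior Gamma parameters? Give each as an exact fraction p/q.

obs 1: x=3 → posterior Gamma(10, 9/2)
obs 2: x=5 → posterior Gamma(15, 11/2)
obs 3: x=1 → posterior Gamma(16, 13/2)
obs 4: x=5 → posterior Gamma(21, 15/2)
obs 5: x=1 → posterior Gamma(22, 17/2)
obs 6: x=5 → posterior Gamma(27, 19/2)
obs 7: x=3 → posterior Gamma(30, 21/2)
obs 8: x=0 → posterior Gamma(30, 23/2)
obs 9: x=4 → posterior Gamma(34, 25/2)
obs 10: x=2 → posterior Gamma(36, 27/2)
obs 11: x=1 → posterior Gamma(37, 29/2)

alpha=37, beta=29/2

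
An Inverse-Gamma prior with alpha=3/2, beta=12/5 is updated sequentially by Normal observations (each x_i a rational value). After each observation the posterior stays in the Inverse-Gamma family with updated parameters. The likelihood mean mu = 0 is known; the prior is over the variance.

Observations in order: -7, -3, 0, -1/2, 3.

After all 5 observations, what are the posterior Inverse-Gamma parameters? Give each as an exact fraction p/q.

obs 1: x=-7 → posterior Inverse-Gamma(2, 269/10)
obs 2: x=-3 → posterior Inverse-Gamma(5/2, 157/5)
obs 3: x=0 → posterior Inverse-Gamma(3, 157/5)
obs 4: x=-1/2 → posterior Inverse-Gamma(7/2, 1261/40)
obs 5: x=3 → posterior Inverse-Gamma(4, 1441/40)

alpha=4, beta=1441/40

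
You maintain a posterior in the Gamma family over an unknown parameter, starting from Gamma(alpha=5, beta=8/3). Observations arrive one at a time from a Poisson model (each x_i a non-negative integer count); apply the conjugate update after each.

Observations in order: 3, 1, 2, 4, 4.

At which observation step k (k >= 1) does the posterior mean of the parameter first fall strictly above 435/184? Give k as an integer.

k = 5

obs 1: x=3 → posterior Gamma(8, 11/3)
obs 2: x=1 → posterior Gamma(9, 14/3)
obs 3: x=2 → posterior Gamma(11, 17/3)
obs 4: x=4 → posterior Gamma(15, 20/3)
obs 5: x=4 → posterior Gamma(19, 23/3)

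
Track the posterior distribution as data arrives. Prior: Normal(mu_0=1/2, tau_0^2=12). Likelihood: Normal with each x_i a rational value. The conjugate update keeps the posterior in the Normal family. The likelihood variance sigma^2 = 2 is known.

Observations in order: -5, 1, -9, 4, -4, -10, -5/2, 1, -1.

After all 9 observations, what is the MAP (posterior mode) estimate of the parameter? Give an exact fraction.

-61/22

obs 1: x=-5 → posterior Normal(-59/14, 12/7)
obs 2: x=1 → posterior Normal(-47/26, 12/13)
obs 3: x=-9 → posterior Normal(-155/38, 12/19)
obs 4: x=4 → posterior Normal(-107/50, 12/25)
obs 5: x=-4 → posterior Normal(-5/2, 12/31)
obs 6: x=-10 → posterior Normal(-275/74, 12/37)
obs 7: x=-5/2 → posterior Normal(-305/86, 12/43)
obs 8: x=1 → posterior Normal(-293/98, 12/49)
obs 9: x=-1 → posterior Normal(-61/22, 12/55)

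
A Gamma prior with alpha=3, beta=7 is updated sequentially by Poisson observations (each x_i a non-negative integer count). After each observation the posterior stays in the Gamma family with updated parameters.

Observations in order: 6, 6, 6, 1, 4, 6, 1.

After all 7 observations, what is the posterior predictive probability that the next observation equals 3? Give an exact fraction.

obs 1: x=6 → posterior Gamma(9, 8)
obs 2: x=6 → posterior Gamma(15, 9)
obs 3: x=6 → posterior Gamma(21, 10)
obs 4: x=1 → posterior Gamma(22, 11)
obs 5: x=4 → posterior Gamma(26, 12)
obs 6: x=6 → posterior Gamma(32, 13)
obs 7: x=1 → posterior Gamma(33, 14)

86929028071935696357688323911950266269696/436832881814914059941656887531280517578125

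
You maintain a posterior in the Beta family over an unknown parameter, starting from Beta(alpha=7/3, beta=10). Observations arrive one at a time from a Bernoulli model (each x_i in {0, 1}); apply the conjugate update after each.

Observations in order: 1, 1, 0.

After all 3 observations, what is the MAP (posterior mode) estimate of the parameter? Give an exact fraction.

obs 1: x=1 → posterior Beta(10/3, 10)
obs 2: x=1 → posterior Beta(13/3, 10)
obs 3: x=0 → posterior Beta(13/3, 11)

1/4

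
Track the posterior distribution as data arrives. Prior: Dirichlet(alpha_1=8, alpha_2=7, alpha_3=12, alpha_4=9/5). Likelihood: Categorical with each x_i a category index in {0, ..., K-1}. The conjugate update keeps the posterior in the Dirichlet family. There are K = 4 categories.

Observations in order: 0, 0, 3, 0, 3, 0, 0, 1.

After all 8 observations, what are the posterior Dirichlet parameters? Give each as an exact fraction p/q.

obs 1: x=0 → posterior Dirichlet(9, 7, 12, 9/5)
obs 2: x=0 → posterior Dirichlet(10, 7, 12, 9/5)
obs 3: x=3 → posterior Dirichlet(10, 7, 12, 14/5)
obs 4: x=0 → posterior Dirichlet(11, 7, 12, 14/5)
obs 5: x=3 → posterior Dirichlet(11, 7, 12, 19/5)
obs 6: x=0 → posterior Dirichlet(12, 7, 12, 19/5)
obs 7: x=0 → posterior Dirichlet(13, 7, 12, 19/5)
obs 8: x=1 → posterior Dirichlet(13, 8, 12, 19/5)

alpha_1=13, alpha_2=8, alpha_3=12, alpha_4=19/5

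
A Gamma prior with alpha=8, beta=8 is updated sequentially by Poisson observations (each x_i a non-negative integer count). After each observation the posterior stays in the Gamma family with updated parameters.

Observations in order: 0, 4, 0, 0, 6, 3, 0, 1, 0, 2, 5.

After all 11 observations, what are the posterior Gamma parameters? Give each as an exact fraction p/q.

obs 1: x=0 → posterior Gamma(8, 9)
obs 2: x=4 → posterior Gamma(12, 10)
obs 3: x=0 → posterior Gamma(12, 11)
obs 4: x=0 → posterior Gamma(12, 12)
obs 5: x=6 → posterior Gamma(18, 13)
obs 6: x=3 → posterior Gamma(21, 14)
obs 7: x=0 → posterior Gamma(21, 15)
obs 8: x=1 → posterior Gamma(22, 16)
obs 9: x=0 → posterior Gamma(22, 17)
obs 10: x=2 → posterior Gamma(24, 18)
obs 11: x=5 → posterior Gamma(29, 19)

alpha=29, beta=19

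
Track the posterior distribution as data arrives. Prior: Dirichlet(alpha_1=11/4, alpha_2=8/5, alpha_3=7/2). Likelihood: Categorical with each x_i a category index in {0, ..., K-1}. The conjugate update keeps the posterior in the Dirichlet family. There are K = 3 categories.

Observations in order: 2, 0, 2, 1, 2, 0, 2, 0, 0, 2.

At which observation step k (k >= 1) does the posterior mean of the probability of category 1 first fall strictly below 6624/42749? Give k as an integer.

obs 1: x=2 → posterior Dirichlet(11/4, 8/5, 9/2)
obs 2: x=0 → posterior Dirichlet(15/4, 8/5, 9/2)
obs 3: x=2 → posterior Dirichlet(15/4, 8/5, 11/2)
obs 4: x=1 → posterior Dirichlet(15/4, 13/5, 11/2)
obs 5: x=2 → posterior Dirichlet(15/4, 13/5, 13/2)
obs 6: x=0 → posterior Dirichlet(19/4, 13/5, 13/2)
obs 7: x=2 → posterior Dirichlet(19/4, 13/5, 15/2)
obs 8: x=0 → posterior Dirichlet(23/4, 13/5, 15/2)
obs 9: x=0 → posterior Dirichlet(27/4, 13/5, 15/2)
obs 10: x=2 → posterior Dirichlet(27/4, 13/5, 17/2)

k = 3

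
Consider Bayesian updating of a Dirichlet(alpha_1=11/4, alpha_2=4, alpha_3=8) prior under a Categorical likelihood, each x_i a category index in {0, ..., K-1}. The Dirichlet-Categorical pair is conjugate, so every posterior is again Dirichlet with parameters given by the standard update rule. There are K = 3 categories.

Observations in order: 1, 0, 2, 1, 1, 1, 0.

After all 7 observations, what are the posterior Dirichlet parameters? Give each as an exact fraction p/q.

alpha_1=19/4, alpha_2=8, alpha_3=9

obs 1: x=1 → posterior Dirichlet(11/4, 5, 8)
obs 2: x=0 → posterior Dirichlet(15/4, 5, 8)
obs 3: x=2 → posterior Dirichlet(15/4, 5, 9)
obs 4: x=1 → posterior Dirichlet(15/4, 6, 9)
obs 5: x=1 → posterior Dirichlet(15/4, 7, 9)
obs 6: x=1 → posterior Dirichlet(15/4, 8, 9)
obs 7: x=0 → posterior Dirichlet(19/4, 8, 9)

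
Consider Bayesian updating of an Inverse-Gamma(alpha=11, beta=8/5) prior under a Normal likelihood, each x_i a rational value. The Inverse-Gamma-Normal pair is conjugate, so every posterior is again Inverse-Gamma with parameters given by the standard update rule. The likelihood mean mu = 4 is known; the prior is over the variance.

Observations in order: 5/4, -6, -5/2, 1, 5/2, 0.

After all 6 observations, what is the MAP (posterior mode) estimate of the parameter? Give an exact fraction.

obs 1: x=5/4 → posterior Inverse-Gamma(23/2, 861/160)
obs 2: x=-6 → posterior Inverse-Gamma(12, 8861/160)
obs 3: x=-5/2 → posterior Inverse-Gamma(25/2, 12241/160)
obs 4: x=1 → posterior Inverse-Gamma(13, 12961/160)
obs 5: x=5/2 → posterior Inverse-Gamma(27/2, 13141/160)
obs 6: x=0 → posterior Inverse-Gamma(14, 14421/160)

4807/800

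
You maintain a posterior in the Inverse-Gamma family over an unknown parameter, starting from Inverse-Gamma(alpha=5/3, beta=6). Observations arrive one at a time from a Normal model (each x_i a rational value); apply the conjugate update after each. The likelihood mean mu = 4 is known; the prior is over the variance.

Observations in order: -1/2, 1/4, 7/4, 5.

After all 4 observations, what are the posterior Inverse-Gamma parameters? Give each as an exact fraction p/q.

obs 1: x=-1/2 → posterior Inverse-Gamma(13/6, 129/8)
obs 2: x=1/4 → posterior Inverse-Gamma(8/3, 741/32)
obs 3: x=7/4 → posterior Inverse-Gamma(19/6, 411/16)
obs 4: x=5 → posterior Inverse-Gamma(11/3, 419/16)

alpha=11/3, beta=419/16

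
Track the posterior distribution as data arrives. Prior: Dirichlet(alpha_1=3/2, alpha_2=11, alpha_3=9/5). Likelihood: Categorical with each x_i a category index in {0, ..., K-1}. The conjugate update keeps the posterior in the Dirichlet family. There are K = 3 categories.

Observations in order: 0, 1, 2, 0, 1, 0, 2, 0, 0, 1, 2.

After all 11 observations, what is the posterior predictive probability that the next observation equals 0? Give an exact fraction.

65/253

obs 1: x=0 → posterior Dirichlet(5/2, 11, 9/5)
obs 2: x=1 → posterior Dirichlet(5/2, 12, 9/5)
obs 3: x=2 → posterior Dirichlet(5/2, 12, 14/5)
obs 4: x=0 → posterior Dirichlet(7/2, 12, 14/5)
obs 5: x=1 → posterior Dirichlet(7/2, 13, 14/5)
obs 6: x=0 → posterior Dirichlet(9/2, 13, 14/5)
obs 7: x=2 → posterior Dirichlet(9/2, 13, 19/5)
obs 8: x=0 → posterior Dirichlet(11/2, 13, 19/5)
obs 9: x=0 → posterior Dirichlet(13/2, 13, 19/5)
obs 10: x=1 → posterior Dirichlet(13/2, 14, 19/5)
obs 11: x=2 → posterior Dirichlet(13/2, 14, 24/5)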